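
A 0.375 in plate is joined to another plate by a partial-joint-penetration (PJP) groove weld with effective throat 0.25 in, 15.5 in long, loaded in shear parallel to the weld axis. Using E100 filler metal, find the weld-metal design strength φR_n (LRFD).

E100XX → F_EXX = 100 ksi.
Effective throat (given) t_e = 0.25 in.
A_we = 0.25 × 15.5 = 3.875 in².
F_nw = 0.6 F_EXX = 60 ksi.
φR_n = 0.75 × 60 × 3.875 = 174.4 kips.

φR_n ≈ 174 kips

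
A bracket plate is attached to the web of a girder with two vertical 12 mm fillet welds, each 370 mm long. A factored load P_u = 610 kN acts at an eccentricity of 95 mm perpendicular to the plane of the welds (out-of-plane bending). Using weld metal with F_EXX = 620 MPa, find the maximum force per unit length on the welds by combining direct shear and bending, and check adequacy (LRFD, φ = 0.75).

L_w = 2 × 370 = 740 mm; section modulus (unit throat) S = 2 × L²/6 = 45630 mm².
Direct shear f_v = P/L_w = 610×10³/740 = 824.3 N/mm.
Moment M = P × e = 610×10³ × 95 = 57950000 N·mm; bending f_b = M/S = 1270 N/mm.
f_max = √(f_v² + f_b²) = √(824.3² + 1270²) = 1514 N/mm.
φr_n = 0.75 × 0.6 × 620 × (0.707 × 12) = 2367 N/mm → adequate.

f_max ≈ 1510 N/mm; adequate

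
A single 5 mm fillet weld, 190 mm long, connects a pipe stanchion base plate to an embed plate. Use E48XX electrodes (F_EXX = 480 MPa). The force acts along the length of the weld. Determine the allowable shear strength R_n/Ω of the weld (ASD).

Effective throat t_e = 0.707 × 5 = 3.535 mm.
Total length L = 190 mm; A_we = 3.535 × 190 = 671.6 mm².
F_nw = 0.6 F_EXX = 0.6 × 480 = 288 MPa.
R_n = 288 × 671.6 × 10⁻³ = 193.4 kN; R_n/Ω = 193.4/2.0 = 96.72 kN.

R_n/Ω ≈ 96.7 kN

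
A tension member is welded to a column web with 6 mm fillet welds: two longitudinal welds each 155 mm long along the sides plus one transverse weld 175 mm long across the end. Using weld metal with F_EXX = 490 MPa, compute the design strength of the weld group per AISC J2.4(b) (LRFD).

t_e = 0.707 × 6 = 4.242 mm.
R_nwl = 0.6 × 490 × 4.242 × 310 × 10⁻³ = 386.6 kN (longitudinal, 2 welds).
R_nwt = 0.6 × 490 × 4.242 × 175 × 10⁻³ = 218.3 kN (transverse, base value).
(i) R_nwl + R_nwt = 604.9 kN; (ii) 0.85 R_nwl + 1.5 R_nwt = 656 kN.
R_n = max = 656 kN [governs: (ii)]; φR_n = 492 kN.

φR_n ≈ 492 kN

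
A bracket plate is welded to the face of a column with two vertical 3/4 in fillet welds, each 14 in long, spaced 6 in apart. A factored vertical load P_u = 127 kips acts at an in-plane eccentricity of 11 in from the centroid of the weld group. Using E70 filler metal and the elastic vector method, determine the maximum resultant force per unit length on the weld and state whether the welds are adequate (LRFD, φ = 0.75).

f_max ≈ 17.3 kip/in; NOT adequate

E70XX → F_EXX = 70 ksi.
Total weld length L_w = 28 in. Treat welds as unit-width lines.
Polar moment about centroid: J = 2[d³/12 + d(b/2)²] = 2[14³/12 + 14×3²] = 709.3 in³.
Direct shear f_v = P/L_w = 127 / 28 = 4.536 kip/in (vertical).
Torsion M = P·e = 127 × 11 = 1397 kip·in.
Critical point at (x, y) = (3, 7) from centroid. f_tx = M·y/J = 13.79 kip/in; f_ty = M·x/J = 5.908 kip/in.
Resultant f_max = √[f_tx² + (f_v + f_ty)²] = √[13.79² + (4.536 + 5.908)²] = 17.3 kip/in.
Capacity per unit length: φr_n = 0.75 × 0.6 × 70 × (0.707 × 0.75) = 16.7 kip/in.
17.3 > 16.7 → NOT adequate.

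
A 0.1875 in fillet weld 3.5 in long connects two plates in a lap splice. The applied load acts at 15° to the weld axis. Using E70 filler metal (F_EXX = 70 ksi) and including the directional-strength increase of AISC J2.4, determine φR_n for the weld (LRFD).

t_e = 0.707 × 0.1875 = 0.1326 in; A_we = 0.1326 × 3.5 = 0.464 in².
Directional factor: 1.0 + 0.5 sin^1.5(15°) = 1.066.
F_nw = 0.6 × 70 × 1.066 = 44.77 ksi.
φR_n = 0.75 × 44.77 × 0.464 = 15.58 kips.

φR_n ≈ 15.6 kips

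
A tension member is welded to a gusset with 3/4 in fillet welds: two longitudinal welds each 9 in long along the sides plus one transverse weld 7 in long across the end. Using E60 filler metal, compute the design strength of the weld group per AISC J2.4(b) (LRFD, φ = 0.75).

E60XX → F_EXX = 60 ksi.
t_e = 0.707 × 0.75 = 0.5302 in.
R_nwl = 0.6 × 60 × 0.5302 × 18 = 343.6 kips (longitudinal, 2 welds).
R_nwt = 0.6 × 60 × 0.5302 × 7 = 133.6 kips (transverse, base value).
(i) R_nwl + R_nwt = 477.2 kips; (ii) 0.85 R_nwl + 1.5 R_nwt = 492.5 kips.
R_n = max = 492.5 kips [governs: (ii)]; φR_n = 369.4 kips.

φR_n ≈ 369 kips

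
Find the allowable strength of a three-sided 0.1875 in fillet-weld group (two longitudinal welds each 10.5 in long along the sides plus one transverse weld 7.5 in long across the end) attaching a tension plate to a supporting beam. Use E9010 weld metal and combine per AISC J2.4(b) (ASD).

R_n/Ω ≈ 104 kips

E90XX → F_EXX = 90 ksi.
t_e = 0.707 × 0.1875 = 0.1326 in.
R_nwl = 0.6 × 90 × 0.1326 × 21 = 150.3 kips (longitudinal, 2 welds).
R_nwt = 0.6 × 90 × 0.1326 × 7.5 = 53.69 kips (transverse, base value).
(i) R_nwl + R_nwt = 204 kips; (ii) 0.85 R_nwl + 1.5 R_nwt = 208.3 kips.
R_n = max = 208.3 kips [governs: (ii)]; R_n/Ω = 104.2 kips.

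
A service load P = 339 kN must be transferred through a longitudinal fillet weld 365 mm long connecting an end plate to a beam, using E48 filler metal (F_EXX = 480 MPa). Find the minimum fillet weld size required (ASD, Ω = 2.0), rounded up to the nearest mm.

Total weld length L = 365 mm.
Required throat t_e = P × Ω / (0.6 F_EXX × L) = 339 × 2.0 / (0.6 × 480 × 365 × 10⁻³) = 6.45 mm.
Required leg w = t_e / 0.707 = 9.123 mm → use 10 mm.

w = 10 mm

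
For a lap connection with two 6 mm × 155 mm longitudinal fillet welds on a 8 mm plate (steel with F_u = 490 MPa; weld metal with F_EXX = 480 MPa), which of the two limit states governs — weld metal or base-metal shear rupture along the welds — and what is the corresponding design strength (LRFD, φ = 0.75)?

t_e = 0.707 × 6 = 4.242 mm; L = 310 mm.
Weld metal: φR_n = 0.75 × 0.6 × 480 × 4.242 × 310 × 10⁻³ = 284 kN.
Base metal (shear rupture): φR_n = 0.75 × 0.6 × 490 × 8 × 310 × 10⁻³ = 546.8 kN.
Governing: weld metal.

φR_n ≈ 284 kN (weld metal governs)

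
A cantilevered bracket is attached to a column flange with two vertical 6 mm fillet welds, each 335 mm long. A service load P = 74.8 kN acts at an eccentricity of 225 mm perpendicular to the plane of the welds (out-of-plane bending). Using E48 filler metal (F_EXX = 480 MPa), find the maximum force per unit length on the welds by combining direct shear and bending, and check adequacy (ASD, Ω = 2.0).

f_max ≈ 464 N/mm; adequate

L_w = 2 × 335 = 670 mm; section modulus (unit throat) S = 2 × L²/6 = 37410 mm².
Direct shear f_v = P/L_w = 74.8×10³/670 = 111.6 N/mm.
Moment M = P × e = 74.8×10³ × 225 = 16830000 N·mm; bending f_b = M/S = 449.9 N/mm.
f_max = √(f_v² + f_b²) = √(111.6² + 449.9²) = 463.5 N/mm.
r_n/Ω = (1/2.0) × 0.6 × 480 × (0.707 × 6) = 610.8 N/mm → adequate.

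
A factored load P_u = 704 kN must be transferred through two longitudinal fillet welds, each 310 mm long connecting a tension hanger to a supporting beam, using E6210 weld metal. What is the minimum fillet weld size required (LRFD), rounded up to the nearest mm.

w = 6 mm

E62XX → F_EXX = 620 MPa.
Total weld length L = 620 mm.
Required throat t_e = P_u / (φ × 0.6 F_EXX × L) = 704 / (0.75 × 0.6 × 620 × 620 × 10⁻³) = 4.07 mm.
Required leg w = t_e / 0.707 = 5.756 mm → use 6 mm.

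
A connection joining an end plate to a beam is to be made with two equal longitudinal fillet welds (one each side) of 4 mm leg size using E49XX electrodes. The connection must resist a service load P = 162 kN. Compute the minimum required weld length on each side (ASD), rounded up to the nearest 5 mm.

E49XX → F_EXX = 490 MPa.
Throat t_e = 0.707 × 4 = 2.828 mm.
r_n/Ω = (0.6 × 490 × 2.828) / 2.0 = 415.7 N/mm = 0.4157 kN/mm.
L_req = P / (r_n/Ω) = 162 / 0.4157 = 389.7 mm total.
Per side: 389.7 / 2 = 194.8 mm.
Round up → use L = 195 mm on each side.

L = 195 mm on each side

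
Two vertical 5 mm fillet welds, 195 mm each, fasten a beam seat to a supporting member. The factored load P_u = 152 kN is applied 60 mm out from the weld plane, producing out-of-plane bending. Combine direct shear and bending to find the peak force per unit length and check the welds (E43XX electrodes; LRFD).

f_max ≈ 818 N/mm; NOT adequate

E43XX → F_EXX = 430 MPa.
L_w = 2 × 195 = 390 mm; section modulus (unit throat) S = 2 × L²/6 = 12680 mm².
Direct shear f_v = P/L_w = 152×10³/390 = 389.7 N/mm.
Moment M = P × e = 152×10³ × 60 = 9120000 N·mm; bending f_b = M/S = 719.5 N/mm.
f_max = √(f_v² + f_b²) = √(389.7² + 719.5²) = 818.3 N/mm.
φr_n = 0.75 × 0.6 × 430 × (0.707 × 5) = 684 N/mm → NOT adequate.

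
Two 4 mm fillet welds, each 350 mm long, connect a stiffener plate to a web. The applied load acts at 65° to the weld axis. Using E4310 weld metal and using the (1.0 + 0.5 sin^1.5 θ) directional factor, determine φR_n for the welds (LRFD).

φR_n ≈ 548 kN

E43XX → F_EXX = 430 MPa.
t_e = 0.707 × 4 = 2.828 mm; A_we = 2.828 × 700 = 1980 mm².
Directional factor: 1.0 + 0.5 sin^1.5(65°) = 1.431.
F_nw = 0.6 × 430 × 1.431 = 369.3 MPa.
φR_n = 0.75 × 369.3 × 1980 × 10⁻³ = 548.3 kN.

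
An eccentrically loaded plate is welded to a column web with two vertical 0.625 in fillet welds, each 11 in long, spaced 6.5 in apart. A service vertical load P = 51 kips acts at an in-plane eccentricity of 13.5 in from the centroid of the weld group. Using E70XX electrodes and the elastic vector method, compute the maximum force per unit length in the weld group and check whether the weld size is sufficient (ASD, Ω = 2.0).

f_max ≈ 11 kip/in; NOT adequate

E70XX → F_EXX = 70 ksi.
Total weld length L_w = 22 in. Treat welds as unit-width lines.
Polar moment about centroid: J = 2[d³/12 + d(b/2)²] = 2[11³/12 + 11×3.25²] = 454.2 in³.
Direct shear f_v = P/L_w = 51 / 22 = 2.318 kip/in (vertical).
Torsion M = P·e = 51 × 13.5 = 688.5 kip·in.
Critical point at (x, y) = (3.25, 5.5) from centroid. f_tx = M·y/J = 8.337 kip/in; f_ty = M·x/J = 4.926 kip/in.
Resultant f_max = √[f_tx² + (f_v + f_ty)²] = √[8.337² + (2.318 + 4.926)²] = 11.04 kip/in.
Capacity per unit length: r_n/Ω = (1/2.0) × 0.6 × 70 × (0.707 × 0.625) = 9.279 kip/in.
11.04 > 9.279 → NOT adequate.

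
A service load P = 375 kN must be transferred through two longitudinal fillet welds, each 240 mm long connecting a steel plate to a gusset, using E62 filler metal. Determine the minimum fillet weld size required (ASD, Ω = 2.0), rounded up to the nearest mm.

w = 6 mm

E62XX → F_EXX = 620 MPa.
Total weld length L = 480 mm.
Required throat t_e = P × Ω / (0.6 F_EXX × L) = 375 × 2.0 / (0.6 × 620 × 480 × 10⁻³) = 4.2 mm.
Required leg w = t_e / 0.707 = 5.941 mm → use 6 mm.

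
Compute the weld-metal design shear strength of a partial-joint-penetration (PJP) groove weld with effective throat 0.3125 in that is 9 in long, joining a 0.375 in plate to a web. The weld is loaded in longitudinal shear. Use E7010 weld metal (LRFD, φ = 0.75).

φR_n ≈ 88.6 kip

E70XX → F_EXX = 70 ksi.
Effective throat (given) t_e = 0.3125 in.
A_we = 0.3125 × 9 = 2.812 in².
F_nw = 0.6 F_EXX = 42 ksi.
φR_n = 0.75 × 42 × 2.812 = 88.59 kip.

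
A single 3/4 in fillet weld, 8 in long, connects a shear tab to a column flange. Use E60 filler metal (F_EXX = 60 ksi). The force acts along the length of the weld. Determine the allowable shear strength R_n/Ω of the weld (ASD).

Effective throat t_e = 0.707 × 0.75 = 0.5302 in.
Total length L = 8 in; A_we = 0.5302 × 8 = 4.242 in².
F_nw = 0.6 F_EXX = 0.6 × 60 = 36 ksi.
R_n = 36 × 4.242 = 152.7 kips; R_n/Ω = 152.7/2.0 = 76.36 kips.

R_n/Ω ≈ 76.4 kips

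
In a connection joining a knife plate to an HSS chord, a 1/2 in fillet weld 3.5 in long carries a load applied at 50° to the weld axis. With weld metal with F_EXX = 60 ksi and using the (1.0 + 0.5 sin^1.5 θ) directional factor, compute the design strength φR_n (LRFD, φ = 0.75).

φR_n ≈ 44.6 kip

t_e = 0.707 × 0.5 = 0.3535 in; A_we = 0.3535 × 3.5 = 1.237 in².
Directional factor: 1.0 + 0.5 sin^1.5(50°) = 1.335.
F_nw = 0.6 × 60 × 1.335 = 48.07 ksi.
φR_n = 0.75 × 48.07 × 1.237 = 44.6 kip.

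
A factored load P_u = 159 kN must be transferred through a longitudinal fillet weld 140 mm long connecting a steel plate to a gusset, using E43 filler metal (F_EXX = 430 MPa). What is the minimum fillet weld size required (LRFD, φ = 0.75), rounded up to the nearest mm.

Total weld length L = 140 mm.
Required throat t_e = P_u / (φ × 0.6 F_EXX × L) = 159 / (0.75 × 0.6 × 430 × 140 × 10⁻³) = 5.869 mm.
Required leg w = t_e / 0.707 = 8.302 mm → use 9 mm.

w = 9 mm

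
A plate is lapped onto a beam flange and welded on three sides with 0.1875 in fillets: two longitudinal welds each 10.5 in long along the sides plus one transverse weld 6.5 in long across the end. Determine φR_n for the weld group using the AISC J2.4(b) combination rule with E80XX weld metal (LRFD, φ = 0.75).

E80XX → F_EXX = 80 ksi.
t_e = 0.707 × 0.1875 = 0.1326 in.
R_nwl = 0.6 × 80 × 0.1326 × 21 = 133.6 kips (longitudinal, 2 welds).
R_nwt = 0.6 × 80 × 0.1326 × 6.5 = 41.36 kips (transverse, base value).
(i) R_nwl + R_nwt = 175 kips; (ii) 0.85 R_nwl + 1.5 R_nwt = 175.6 kips.
R_n = max = 175.6 kips [governs: (ii)]; φR_n = 131.7 kips.

φR_n ≈ 132 kips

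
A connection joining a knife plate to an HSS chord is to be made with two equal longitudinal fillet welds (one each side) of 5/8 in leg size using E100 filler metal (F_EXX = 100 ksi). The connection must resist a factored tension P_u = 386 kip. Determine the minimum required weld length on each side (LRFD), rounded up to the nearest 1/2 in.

Throat t_e = 0.707 × 0.625 = 0.4419 in.
φr_n = 0.75 × 0.6 × 100 × 0.4419 = 19.88 kip/in.
L_req = P_u / φr_n = 386 / 19.88 = 19.41 in total.
Per side: 19.41 / 2 = 9.706 in.
Round up → use L = 10 in on each side.

L = 10 in on each side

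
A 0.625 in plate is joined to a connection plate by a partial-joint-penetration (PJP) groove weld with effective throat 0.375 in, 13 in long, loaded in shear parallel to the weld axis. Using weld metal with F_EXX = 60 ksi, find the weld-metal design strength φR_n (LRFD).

Effective throat (given) t_e = 0.375 in.
A_we = 0.375 × 13 = 4.875 in².
F_nw = 0.6 F_EXX = 36 ksi.
φR_n = 0.75 × 36 × 4.875 = 131.6 kips.

φR_n ≈ 132 kips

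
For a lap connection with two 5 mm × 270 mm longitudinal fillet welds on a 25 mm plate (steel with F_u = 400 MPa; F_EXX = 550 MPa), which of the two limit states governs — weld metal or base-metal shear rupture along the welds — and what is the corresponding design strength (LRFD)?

t_e = 0.707 × 5 = 3.535 mm; L = 540 mm.
Weld metal: φR_n = 0.75 × 0.6 × 550 × 3.535 × 540 × 10⁻³ = 472.5 kN.
Base metal (shear rupture): φR_n = 0.75 × 0.6 × 400 × 25 × 540 × 10⁻³ = 2430 kN.
Governing: weld metal.

φR_n ≈ 472 kN (weld metal governs)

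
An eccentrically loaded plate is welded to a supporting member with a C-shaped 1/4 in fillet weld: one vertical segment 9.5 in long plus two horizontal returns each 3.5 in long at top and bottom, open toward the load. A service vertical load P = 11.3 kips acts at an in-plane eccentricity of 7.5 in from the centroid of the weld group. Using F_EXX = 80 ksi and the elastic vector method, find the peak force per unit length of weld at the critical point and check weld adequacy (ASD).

f_max ≈ 2.29 kip/in; adequate

Total weld length L_w = 16.5 in. Treat welds as unit-width lines.
Centroid: x̄ = 2×3.5×1.75 / 16.5 = 0.7424 in from the vertical weld.
Polar moment about centroid: J = I_x + I_y = [9.5³/12 + 2×3.5×4.75²] + [9.5×0.7424² + 2(3.5³/12 + 3.5×1.008²)] = 248.9 in³.
Direct shear f_v = P/L_w = 11.3 / 16.5 = 0.6848 kip/in (vertical).
Torsion M = P·e = 11.3 × 7.5 = 84.75 kip·in.
Critical point at (x, y) = (2.758, 4.75) from centroid. f_tx = M·y/J = 1.618 kip/in; f_ty = M·x/J = 0.939 kip/in.
Resultant f_max = √[f_tx² + (f_v + f_ty)²] = √[1.618² + (0.6848 + 0.939)²] = 2.292 kip/in.
Capacity per unit length: r_n/Ω = (1/2.0) × 0.6 × 80 × (0.707 × 0.25) = 4.242 kip/in.
2.292 ≤ 4.242 → adequate.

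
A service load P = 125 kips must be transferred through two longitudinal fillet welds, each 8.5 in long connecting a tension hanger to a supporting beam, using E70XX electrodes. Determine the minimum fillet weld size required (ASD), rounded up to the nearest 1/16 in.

w = 1/2 in

E70XX → F_EXX = 70 ksi.
Total weld length L = 17 in.
Required throat t_e = P × Ω / (0.6 F_EXX × L) = 125 × 2.0 / (0.6 × 70 × 17) = 0.3501 in.
Required leg w = t_e / 0.707 = 0.4952 in → use 1/2 in.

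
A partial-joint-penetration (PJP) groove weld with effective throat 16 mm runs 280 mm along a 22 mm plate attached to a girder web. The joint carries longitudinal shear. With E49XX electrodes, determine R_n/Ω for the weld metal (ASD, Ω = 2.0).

R_n/Ω ≈ 659 kN

E49XX → F_EXX = 490 MPa.
Effective throat (given) t_e = 16 mm.
A_we = 16 × 280 = 4480 mm².
F_nw = 0.6 F_EXX = 294 MPa.
R_n/Ω = (294 × 4480) / 2.0 × 10⁻³ = 658.6 kN.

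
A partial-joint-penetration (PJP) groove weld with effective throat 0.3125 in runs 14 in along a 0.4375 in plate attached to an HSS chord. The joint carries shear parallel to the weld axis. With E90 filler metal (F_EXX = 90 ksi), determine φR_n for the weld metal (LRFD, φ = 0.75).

Effective throat (given) t_e = 0.3125 in.
A_we = 0.3125 × 14 = 4.375 in².
F_nw = 0.6 F_EXX = 54 ksi.
φR_n = 0.75 × 54 × 4.375 = 177.2 kip.

φR_n ≈ 177 kip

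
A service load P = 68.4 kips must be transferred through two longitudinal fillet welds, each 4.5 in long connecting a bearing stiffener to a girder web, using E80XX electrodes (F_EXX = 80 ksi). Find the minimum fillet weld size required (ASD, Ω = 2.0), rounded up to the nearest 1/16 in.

w = 1/2 in

Total weld length L = 9 in.
Required throat t_e = P × Ω / (0.6 F_EXX × L) = 68.4 × 2.0 / (0.6 × 80 × 9) = 0.3167 in.
Required leg w = t_e / 0.707 = 0.4479 in → use 1/2 in.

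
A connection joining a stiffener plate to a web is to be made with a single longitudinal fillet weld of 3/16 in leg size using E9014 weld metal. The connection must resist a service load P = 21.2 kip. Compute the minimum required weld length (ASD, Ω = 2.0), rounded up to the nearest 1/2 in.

L = 6 in

E90XX → F_EXX = 90 ksi.
Throat t_e = 0.707 × 0.1875 = 0.1326 in.
r_n/Ω = (0.6 × 90 × 0.1326) / 2.0 = 3.579 kip/in.
L_req = P / (r_n/Ω) = 21.2 / 3.579 = 5.923 in total.
Round up → use L = 6 in.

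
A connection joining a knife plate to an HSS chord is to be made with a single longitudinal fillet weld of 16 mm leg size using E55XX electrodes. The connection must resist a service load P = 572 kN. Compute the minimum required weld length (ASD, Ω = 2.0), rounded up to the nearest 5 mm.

E55XX → F_EXX = 550 MPa.
Throat t_e = 0.707 × 16 = 11.31 mm.
r_n/Ω = (0.6 × 550 × 11.31) / 2.0 = 1866 N/mm = 1.866 kN/mm.
L_req = P / (r_n/Ω) = 572 / 1.866 = 306.5 mm total.
Round up → use L = 310 mm.

L = 310 mm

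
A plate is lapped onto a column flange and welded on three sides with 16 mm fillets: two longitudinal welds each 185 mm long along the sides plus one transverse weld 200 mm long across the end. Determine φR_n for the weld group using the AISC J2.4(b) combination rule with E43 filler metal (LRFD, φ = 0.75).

E43XX → F_EXX = 430 MPa.
t_e = 0.707 × 16 = 11.31 mm.
R_nwl = 0.6 × 430 × 11.31 × 370 × 10⁻³ = 1080 kN (longitudinal, 2 welds).
R_nwt = 0.6 × 430 × 11.31 × 200 × 10⁻³ = 583.7 kN (transverse, base value).
(i) R_nwl + R_nwt = 1664 kN; (ii) 0.85 R_nwl + 1.5 R_nwt = 1793 kN.
R_n = max = 1793 kN [governs: (ii)]; φR_n = 1345 kN.

φR_n ≈ 1350 kN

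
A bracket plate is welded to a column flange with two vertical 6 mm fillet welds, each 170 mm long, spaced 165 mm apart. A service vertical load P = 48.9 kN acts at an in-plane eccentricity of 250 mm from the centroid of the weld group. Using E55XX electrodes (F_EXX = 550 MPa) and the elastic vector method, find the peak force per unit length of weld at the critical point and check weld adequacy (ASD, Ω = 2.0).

Total weld length L_w = 340 mm. Treat welds as unit-width lines.
Polar moment about centroid: J = 2[d³/12 + d(b/2)²] = 2[170³/12 + 170×82.5²] = 3133000 mm³.
Direct shear f_v = P/L_w = 48.9×10³ / 340 = 143.8 N/mm (vertical).
Torsion M = P·e = 48.9×10³ × 250 = 12225000 N·mm.
Critical point at (x, y) = (82.5, 85) from centroid. f_tx = M·y/J = 331.7 N/mm; f_ty = M·x/J = 321.9 N/mm.
Resultant f_max = √[f_tx² + (f_v + f_ty)²] = √[331.7² + (143.8 + 321.9)²] = 571.8 N/mm.
Capacity per unit length: r_n/Ω = (1/2.0) × 0.6 × 550 × (0.707 × 6) = 699.9 N/mm.
571.8 ≤ 699.9 → adequate.

f_max ≈ 572 N/mm; adequate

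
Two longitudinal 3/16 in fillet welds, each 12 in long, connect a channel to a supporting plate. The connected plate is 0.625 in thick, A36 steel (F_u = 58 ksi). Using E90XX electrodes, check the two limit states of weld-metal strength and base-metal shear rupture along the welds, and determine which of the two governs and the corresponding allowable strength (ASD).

E90XX → F_EXX = 90 ksi.
t_e = 0.707 × 0.1875 = 0.1326 in; L = 24 in.
Weld metal: R_n/Ω = (1/2.0) × 0.6 × 90 × 0.1326 × 24 = 85.9 kips.
Base metal (shear rupture): R_n/Ω = (1/2.0) × 0.6 × 58 × 0.625 × 24 = 261 kips.
Governing: weld metal.

R_n/Ω ≈ 85.9 kips (weld metal governs)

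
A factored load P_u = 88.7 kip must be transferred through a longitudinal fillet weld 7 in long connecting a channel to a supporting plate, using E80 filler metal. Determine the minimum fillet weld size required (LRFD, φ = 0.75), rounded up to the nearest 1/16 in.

E80XX → F_EXX = 80 ksi.
Total weld length L = 7 in.
Required throat t_e = P_u / (φ × 0.6 F_EXX × L) = 88.7 / (0.75 × 0.6 × 80 × 7) = 0.352 in.
Required leg w = t_e / 0.707 = 0.4979 in → use 1/2 in.

w = 1/2 in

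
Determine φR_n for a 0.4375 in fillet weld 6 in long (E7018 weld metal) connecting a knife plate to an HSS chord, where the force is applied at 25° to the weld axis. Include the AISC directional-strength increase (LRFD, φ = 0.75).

φR_n ≈ 66.5 kips

E70XX → F_EXX = 70 ksi.
t_e = 0.707 × 0.4375 = 0.3093 in; A_we = 0.3093 × 6 = 1.856 in².
Directional factor: 1.0 + 0.5 sin^1.5(25°) = 1.137.
F_nw = 0.6 × 70 × 1.137 = 47.77 ksi.
φR_n = 0.75 × 47.77 × 1.856 = 66.49 kips.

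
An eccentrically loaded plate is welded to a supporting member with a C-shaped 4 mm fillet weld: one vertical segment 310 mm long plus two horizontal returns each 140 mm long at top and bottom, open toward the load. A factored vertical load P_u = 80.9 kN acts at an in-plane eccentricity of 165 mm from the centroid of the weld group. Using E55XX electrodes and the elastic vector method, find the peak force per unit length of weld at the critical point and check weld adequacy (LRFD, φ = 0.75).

E55XX → F_EXX = 550 MPa.
Total weld length L_w = 590 mm. Treat welds as unit-width lines.
Centroid: x̄ = 2×140×70 / 590 = 33.22 mm from the vertical weld.
Polar moment about centroid: J = I_x + I_y = [310³/12 + 2×140×155²] + [310×33.22² + 2(140³/12 + 140×36.78²)] = 10390000 mm³.
Direct shear f_v = P/L_w = 80.9×10³ / 590 = 137.1 N/mm (vertical).
Torsion M = P·e = 80.9×10³ × 165 = 13348000 N·mm.
Critical point at (x, y) = (106.8, 155) from centroid. f_tx = M·y/J = 199.2 N/mm; f_ty = M·x/J = 137.2 N/mm.
Resultant f_max = √[f_tx² + (f_v + f_ty)²] = √[199.2² + (137.1 + 137.2)²] = 339 N/mm.
Capacity per unit length: φr_n = 0.75 × 0.6 × 550 × (0.707 × 4) = 699.9 N/mm.
339 ≤ 699.9 → adequate.

f_max ≈ 339 N/mm; adequate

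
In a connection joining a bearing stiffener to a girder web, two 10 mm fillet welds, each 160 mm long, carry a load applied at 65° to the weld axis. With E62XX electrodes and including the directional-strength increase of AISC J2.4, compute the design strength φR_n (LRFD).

φR_n ≈ 904 kN

E62XX → F_EXX = 620 MPa.
t_e = 0.707 × 10 = 7.07 mm; A_we = 7.07 × 320 = 2262 mm².
Directional factor: 1.0 + 0.5 sin^1.5(65°) = 1.431.
F_nw = 0.6 × 620 × 1.431 = 532.5 MPa.
φR_n = 0.75 × 532.5 × 2262 × 10⁻³ = 903.5 kN.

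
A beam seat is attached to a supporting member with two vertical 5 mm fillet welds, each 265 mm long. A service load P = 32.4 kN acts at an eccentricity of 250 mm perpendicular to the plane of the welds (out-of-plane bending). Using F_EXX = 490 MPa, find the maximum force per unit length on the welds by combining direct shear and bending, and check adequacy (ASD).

L_w = 2 × 265 = 530 mm; section modulus (unit throat) S = 2 × L²/6 = 23410 mm².
Direct shear f_v = P/L_w = 32.4×10³/530 = 61.13 N/mm.
Moment M = P × e = 32.4×10³ × 250 = 8100000 N·mm; bending f_b = M/S = 346 N/mm.
f_max = √(f_v² + f_b²) = √(61.13² + 346²) = 351.4 N/mm.
r_n/Ω = (1/2.0) × 0.6 × 490 × (0.707 × 5) = 519.6 N/mm → adequate.

f_max ≈ 351 N/mm; adequate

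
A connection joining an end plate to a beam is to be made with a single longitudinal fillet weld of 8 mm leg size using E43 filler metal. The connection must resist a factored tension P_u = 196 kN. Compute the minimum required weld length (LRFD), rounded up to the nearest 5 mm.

E43XX → F_EXX = 430 MPa.
Throat t_e = 0.707 × 8 = 5.656 mm.
φr_n = 0.75 × 0.6 × 430 × 5.656 × 10⁻³ = 1.094 kN/mm.
L_req = P_u / φr_n = 196 / 1.094 = 179.1 mm total.
Round up → use L = 180 mm.

L = 180 mm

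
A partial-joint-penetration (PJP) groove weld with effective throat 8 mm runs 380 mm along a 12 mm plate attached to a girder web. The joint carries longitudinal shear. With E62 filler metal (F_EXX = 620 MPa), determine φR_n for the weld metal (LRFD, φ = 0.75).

φR_n ≈ 848 kN

Effective throat (given) t_e = 8 mm.
A_we = 8 × 380 = 3040 mm².
F_nw = 0.6 F_EXX = 372 MPa.
φR_n = 0.75 × 372 × 3040 × 10⁻³ = 848.2 kN.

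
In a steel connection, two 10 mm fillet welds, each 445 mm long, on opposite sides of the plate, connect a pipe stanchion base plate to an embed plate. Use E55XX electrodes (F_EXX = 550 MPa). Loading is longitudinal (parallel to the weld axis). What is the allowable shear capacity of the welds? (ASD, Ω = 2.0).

R_n/Ω ≈ 1040 kN

Effective throat t_e = 0.707 × 10 = 7.07 mm.
Total length L = 890 mm; A_we = 7.07 × 890 = 6292 mm².
F_nw = 0.6 F_EXX = 0.6 × 550 = 330 MPa.
R_n = 330 × 6292 × 10⁻³ = 2076 kN; R_n/Ω = 2076/2.0 = 1038 kN.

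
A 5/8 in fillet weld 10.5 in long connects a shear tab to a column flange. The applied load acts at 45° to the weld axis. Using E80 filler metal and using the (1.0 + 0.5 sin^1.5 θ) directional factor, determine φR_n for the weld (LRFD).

φR_n ≈ 217 kips

E80XX → F_EXX = 80 ksi.
t_e = 0.707 × 0.625 = 0.4419 in; A_we = 0.4419 × 10.5 = 4.64 in².
Directional factor: 1.0 + 0.5 sin^1.5(45°) = 1.297.
F_nw = 0.6 × 80 × 1.297 = 62.27 ksi.
φR_n = 0.75 × 62.27 × 4.64 = 216.7 kips.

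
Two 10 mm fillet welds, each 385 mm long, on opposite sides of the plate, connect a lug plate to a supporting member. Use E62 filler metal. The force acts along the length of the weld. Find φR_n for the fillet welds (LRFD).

φR_n ≈ 1520 kN

E62XX → F_EXX = 620 MPa.
Effective throat t_e = 0.707 × 10 = 7.07 mm.
Total length L = 770 mm; A_we = 7.07 × 770 = 5444 mm².
F_nw = 0.6 F_EXX = 0.6 × 620 = 372 MPa.
φR_n = 0.75 × 372 × 5444 × 10⁻³ = 1519 kN.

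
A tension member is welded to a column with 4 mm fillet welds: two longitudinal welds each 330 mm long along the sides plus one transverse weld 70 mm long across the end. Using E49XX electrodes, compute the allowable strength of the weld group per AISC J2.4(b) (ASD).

E49XX → F_EXX = 490 MPa.
t_e = 0.707 × 4 = 2.828 mm.
R_nwl = 0.6 × 490 × 2.828 × 660 × 10⁻³ = 548.7 kN (longitudinal, 2 welds).
R_nwt = 0.6 × 490 × 2.828 × 70 × 10⁻³ = 58.2 kN (transverse, base value).
(i) R_nwl + R_nwt = 606.9 kN; (ii) 0.85 R_nwl + 1.5 R_nwt = 553.7 kN.
R_n = max = 606.9 kN [governs: (i)]; R_n/Ω = 303.5 kN.

R_n/Ω ≈ 303 kN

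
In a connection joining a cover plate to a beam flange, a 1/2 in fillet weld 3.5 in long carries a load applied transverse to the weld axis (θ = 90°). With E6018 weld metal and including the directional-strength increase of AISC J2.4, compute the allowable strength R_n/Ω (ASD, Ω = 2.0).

E60XX → F_EXX = 60 ksi.
t_e = 0.707 × 0.5 = 0.3535 in; A_we = 0.3535 × 3.5 = 1.237 in².
Directional factor: 1.0 + 0.5 sin^1.5(90°) = 1.5.
F_nw = 0.6 × 60 × 1.5 = 54 ksi.
R_n/Ω = (54 × 1.237) / 2.0 = 33.41 kip.

R_n/Ω ≈ 33.4 kip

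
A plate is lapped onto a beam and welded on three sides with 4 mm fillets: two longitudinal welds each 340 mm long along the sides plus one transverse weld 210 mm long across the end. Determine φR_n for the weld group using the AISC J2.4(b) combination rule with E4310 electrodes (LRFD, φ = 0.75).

E43XX → F_EXX = 430 MPa.
t_e = 0.707 × 4 = 2.828 mm.
R_nwl = 0.6 × 430 × 2.828 × 680 × 10⁻³ = 496.1 kN (longitudinal, 2 welds).
R_nwt = 0.6 × 430 × 2.828 × 210 × 10⁻³ = 153.2 kN (transverse, base value).
(i) R_nwl + R_nwt = 649.4 kN; (ii) 0.85 R_nwl + 1.5 R_nwt = 651.6 kN.
R_n = max = 651.6 kN [governs: (ii)]; φR_n = 488.7 kN.

φR_n ≈ 489 kN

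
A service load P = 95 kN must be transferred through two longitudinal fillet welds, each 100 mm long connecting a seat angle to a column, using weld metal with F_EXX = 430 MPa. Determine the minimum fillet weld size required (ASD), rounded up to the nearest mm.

Total weld length L = 200 mm.
Required throat t_e = P × Ω / (0.6 F_EXX × L) = 95 × 2.0 / (0.6 × 430 × 200 × 10⁻³) = 3.682 mm.
Required leg w = t_e / 0.707 = 5.208 mm → use 6 mm.

w = 6 mm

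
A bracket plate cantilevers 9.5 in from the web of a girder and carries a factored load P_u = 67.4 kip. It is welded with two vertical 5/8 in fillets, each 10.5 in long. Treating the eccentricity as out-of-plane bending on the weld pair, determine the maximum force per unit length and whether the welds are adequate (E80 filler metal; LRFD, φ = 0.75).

E80XX → F_EXX = 80 ksi.
L_w = 2 × 10.5 = 21 in; section modulus (unit throat) S = 2 × L²/6 = 36.75 in².
Direct shear f_v = P/L_w = 67.4/21 = 3.21 kip/in.
Moment M = P × e = 67.4 × 9.5 = 640.3 kip·in; bending f_b = M/S = 17.42 kip/in.
f_max = √(f_v² + f_b²) = √(3.21² + 17.42²) = 17.72 kip/in.
φr_n = 0.75 × 0.6 × 80 × (0.707 × 0.625) = 15.91 kip/in → NOT adequate.

f_max ≈ 17.7 kip/in; NOT adequate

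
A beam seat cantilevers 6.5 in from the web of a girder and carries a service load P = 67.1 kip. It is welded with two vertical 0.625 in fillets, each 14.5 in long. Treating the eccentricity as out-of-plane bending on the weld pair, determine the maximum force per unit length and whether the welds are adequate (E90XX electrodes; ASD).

E90XX → F_EXX = 90 ksi.
L_w = 2 × 14.5 = 29 in; section modulus (unit throat) S = 2 × L²/6 = 70.08 in².
Direct shear f_v = P/L_w = 67.1/29 = 2.314 kip/in.
Moment M = P × e = 67.1 × 6.5 = 436.15 kip·in; bending f_b = M/S = 6.223 kip/in.
f_max = √(f_v² + f_b²) = √(2.314² + 6.223²) = 6.64 kip/in.
r_n/Ω = (1/2.0) × 0.6 × 90 × (0.707 × 0.625) = 11.93 kip/in → adequate.

f_max ≈ 6.64 kip/in; adequate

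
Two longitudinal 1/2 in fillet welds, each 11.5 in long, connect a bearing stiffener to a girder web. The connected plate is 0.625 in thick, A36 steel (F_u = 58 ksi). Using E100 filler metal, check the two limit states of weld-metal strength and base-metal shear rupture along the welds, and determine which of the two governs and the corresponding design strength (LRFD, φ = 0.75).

φR_n ≈ 366 kip (weld metal governs)

E100XX → F_EXX = 100 ksi.
t_e = 0.707 × 0.5 = 0.3535 in; L = 23 in.
Weld metal: φR_n = 0.75 × 0.6 × 100 × 0.3535 × 23 = 365.9 kip.
Base metal (shear rupture): φR_n = 0.75 × 0.6 × 58 × 0.625 × 23 = 375.2 kip.
Governing: weld metal.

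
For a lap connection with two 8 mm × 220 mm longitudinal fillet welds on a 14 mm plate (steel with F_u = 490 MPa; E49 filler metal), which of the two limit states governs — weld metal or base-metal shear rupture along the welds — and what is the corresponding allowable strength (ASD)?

E49XX → F_EXX = 490 MPa.
t_e = 0.707 × 8 = 5.656 mm; L = 440 mm.
Weld metal: R_n/Ω = (1/2.0) × 0.6 × 490 × 5.656 × 440 × 10⁻³ = 365.8 kN.
Base metal (shear rupture): R_n/Ω = (1/2.0) × 0.6 × 490 × 14 × 440 × 10⁻³ = 905.5 kN.
Governing: weld metal.

R_n/Ω ≈ 366 kN (weld metal governs)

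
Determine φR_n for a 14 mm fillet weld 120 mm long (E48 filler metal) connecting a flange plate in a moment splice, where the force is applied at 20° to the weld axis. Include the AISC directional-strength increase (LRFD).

E48XX → F_EXX = 480 MPa.
t_e = 0.707 × 14 = 9.898 mm; A_we = 9.898 × 120 = 1188 mm².
Directional factor: 1.0 + 0.5 sin^1.5(20°) = 1.1.
F_nw = 0.6 × 480 × 1.1 = 316.8 MPa.
φR_n = 0.75 × 316.8 × 1188 × 10⁻³ = 282.2 kN.

φR_n ≈ 282 kN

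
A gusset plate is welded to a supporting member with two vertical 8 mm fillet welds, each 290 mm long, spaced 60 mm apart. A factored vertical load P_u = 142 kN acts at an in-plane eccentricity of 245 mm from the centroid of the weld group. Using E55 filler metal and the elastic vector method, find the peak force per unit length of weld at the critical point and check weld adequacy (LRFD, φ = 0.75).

f_max ≈ 1200 N/mm; adequate

E55XX → F_EXX = 550 MPa.
Total weld length L_w = 580 mm. Treat welds as unit-width lines.
Polar moment about centroid: J = 2[d³/12 + d(b/2)²] = 2[290³/12 + 290×30²] = 4587000 mm³.
Direct shear f_v = P/L_w = 142×10³ / 580 = 244.8 N/mm (vertical).
Torsion M = P·e = 142×10³ × 245 = 34790000 N·mm.
Critical point at (x, y) = (30, 145) from centroid. f_tx = M·y/J = 1100 N/mm; f_ty = M·x/J = 227.5 N/mm.
Resultant f_max = √[f_tx² + (f_v + f_ty)²] = √[1100² + (244.8 + 227.5)²] = 1197 N/mm.
Capacity per unit length: φr_n = 0.75 × 0.6 × 550 × (0.707 × 8) = 1400 N/mm.
1197 ≤ 1400 → adequate.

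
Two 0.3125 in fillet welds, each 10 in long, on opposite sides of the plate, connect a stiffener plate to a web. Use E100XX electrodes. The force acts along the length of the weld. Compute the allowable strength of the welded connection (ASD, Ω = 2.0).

E100XX → F_EXX = 100 ksi.
Effective throat t_e = 0.707 × 0.3125 = 0.2209 in.
Total length L = 20 in; A_we = 0.2209 × 20 = 4.419 in².
F_nw = 0.6 F_EXX = 0.6 × 100 = 60 ksi.
R_n = 60 × 4.419 = 265.1 kips; R_n/Ω = 265.1/2.0 = 132.6 kips.

R_n/Ω ≈ 133 kips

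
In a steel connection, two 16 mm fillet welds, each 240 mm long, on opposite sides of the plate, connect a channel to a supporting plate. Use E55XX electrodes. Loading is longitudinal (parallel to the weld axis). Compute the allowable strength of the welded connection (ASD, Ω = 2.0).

R_n/Ω ≈ 896 kN

E55XX → F_EXX = 550 MPa.
Effective throat t_e = 0.707 × 16 = 11.31 mm.
Total length L = 480 mm; A_we = 11.31 × 480 = 5430 mm².
F_nw = 0.6 F_EXX = 0.6 × 550 = 330 MPa.
R_n = 330 × 5430 × 10⁻³ = 1792 kN; R_n/Ω = 1792/2.0 = 895.9 kN.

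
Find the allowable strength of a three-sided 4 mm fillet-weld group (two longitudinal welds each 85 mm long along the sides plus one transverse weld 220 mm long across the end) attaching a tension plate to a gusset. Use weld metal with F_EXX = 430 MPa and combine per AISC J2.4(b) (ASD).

R_n/Ω ≈ 173 kN

t_e = 0.707 × 4 = 2.828 mm.
R_nwl = 0.6 × 430 × 2.828 × 170 × 10⁻³ = 124 kN (longitudinal, 2 welds).
R_nwt = 0.6 × 430 × 2.828 × 220 × 10⁻³ = 160.5 kN (transverse, base value).
(i) R_nwl + R_nwt = 284.6 kN; (ii) 0.85 R_nwl + 1.5 R_nwt = 346.2 kN.
R_n = max = 346.2 kN [governs: (ii)]; R_n/Ω = 173.1 kN.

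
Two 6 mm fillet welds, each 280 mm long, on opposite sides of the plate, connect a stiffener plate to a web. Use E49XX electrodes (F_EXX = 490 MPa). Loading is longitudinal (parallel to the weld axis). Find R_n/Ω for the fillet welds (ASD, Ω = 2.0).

Effective throat t_e = 0.707 × 6 = 4.242 mm.
Total length L = 560 mm; A_we = 4.242 × 560 = 2376 mm².
F_nw = 0.6 F_EXX = 0.6 × 490 = 294 MPa.
R_n = 294 × 2376 × 10⁻³ = 698.4 kN; R_n/Ω = 698.4/2.0 = 349.2 kN.

R_n/Ω ≈ 349 kN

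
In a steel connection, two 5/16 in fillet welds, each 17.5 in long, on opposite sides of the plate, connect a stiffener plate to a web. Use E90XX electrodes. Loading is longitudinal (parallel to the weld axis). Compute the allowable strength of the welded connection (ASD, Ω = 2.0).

R_n/Ω ≈ 209 kips

E90XX → F_EXX = 90 ksi.
Effective throat t_e = 0.707 × 0.3125 = 0.2209 in.
Total length L = 35 in; A_we = 0.2209 × 35 = 7.733 in².
F_nw = 0.6 F_EXX = 0.6 × 90 = 54 ksi.
R_n = 54 × 7.733 = 417.6 kips; R_n/Ω = 417.6/2.0 = 208.8 kips.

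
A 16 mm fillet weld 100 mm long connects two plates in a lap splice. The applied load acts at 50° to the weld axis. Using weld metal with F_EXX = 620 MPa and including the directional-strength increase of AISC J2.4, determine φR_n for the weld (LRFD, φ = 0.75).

φR_n ≈ 421 kN

t_e = 0.707 × 16 = 11.31 mm; A_we = 11.31 × 100 = 1131 mm².
Directional factor: 1.0 + 0.5 sin^1.5(50°) = 1.335.
F_nw = 0.6 × 620 × 1.335 = 496.7 MPa.
φR_n = 0.75 × 496.7 × 1131 × 10⁻³ = 421.4 kN.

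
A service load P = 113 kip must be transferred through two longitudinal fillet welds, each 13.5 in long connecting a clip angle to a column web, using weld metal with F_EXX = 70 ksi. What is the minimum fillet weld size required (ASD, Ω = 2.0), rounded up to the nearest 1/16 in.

w = 5/16 in

Total weld length L = 27 in.
Required throat t_e = P × Ω / (0.6 F_EXX × L) = 113 × 2.0 / (0.6 × 70 × 27) = 0.1993 in.
Required leg w = t_e / 0.707 = 0.2819 in → use 5/16 in.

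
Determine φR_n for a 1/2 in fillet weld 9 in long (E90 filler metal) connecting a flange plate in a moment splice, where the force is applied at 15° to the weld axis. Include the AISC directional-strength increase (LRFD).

φR_n ≈ 137 kips

E90XX → F_EXX = 90 ksi.
t_e = 0.707 × 0.5 = 0.3535 in; A_we = 0.3535 × 9 = 3.181 in².
Directional factor: 1.0 + 0.5 sin^1.5(15°) = 1.066.
F_nw = 0.6 × 90 × 1.066 = 57.56 ksi.
φR_n = 0.75 × 57.56 × 3.181 = 137.3 kips.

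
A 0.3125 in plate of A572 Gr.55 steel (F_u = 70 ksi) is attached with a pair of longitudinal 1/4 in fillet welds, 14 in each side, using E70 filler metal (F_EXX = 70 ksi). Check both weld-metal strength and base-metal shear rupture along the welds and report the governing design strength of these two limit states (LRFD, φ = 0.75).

t_e = 0.707 × 0.25 = 0.1767 in; L = 28 in.
Weld metal: φR_n = 0.75 × 0.6 × 70 × 0.1767 × 28 = 155.9 kips.
Base metal (shear rupture): φR_n = 0.75 × 0.6 × 70 × 0.3125 × 28 = 275.6 kips.
Governing: weld metal.

φR_n ≈ 156 kips (weld metal governs)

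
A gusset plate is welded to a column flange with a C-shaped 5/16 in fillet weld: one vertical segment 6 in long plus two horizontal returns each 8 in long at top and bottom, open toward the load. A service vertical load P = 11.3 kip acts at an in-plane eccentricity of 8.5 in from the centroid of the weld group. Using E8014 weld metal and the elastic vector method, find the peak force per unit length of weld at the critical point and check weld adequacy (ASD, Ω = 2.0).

E80XX → F_EXX = 80 ksi.
Total weld length L_w = 22 in. Treat welds as unit-width lines.
Centroid: x̄ = 2×8×4 / 22 = 2.909 in from the vertical weld.
Polar moment about centroid: J = I_x + I_y = [6³/12 + 2×8×3²] + [6×2.909² + 2(8³/12 + 8×1.091²)] = 317.2 in³.
Direct shear f_v = P/L_w = 11.3 / 22 = 0.5136 kip/in (vertical).
Torsion M = P·e = 11.3 × 8.5 = 96.05 kip·in.
Critical point at (x, y) = (5.091, 3) from centroid. f_tx = M·y/J = 0.9086 kip/in; f_ty = M·x/J = 1.542 kip/in.
Resultant f_max = √[f_tx² + (f_v + f_ty)²] = √[0.9086² + (0.5136 + 1.542)²] = 2.247 kip/in.
Capacity per unit length: r_n/Ω = (1/2.0) × 0.6 × 80 × (0.707 × 0.3125) = 5.302 kip/in.
2.247 ≤ 5.302 → adequate.

f_max ≈ 2.25 kip/in; adequate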